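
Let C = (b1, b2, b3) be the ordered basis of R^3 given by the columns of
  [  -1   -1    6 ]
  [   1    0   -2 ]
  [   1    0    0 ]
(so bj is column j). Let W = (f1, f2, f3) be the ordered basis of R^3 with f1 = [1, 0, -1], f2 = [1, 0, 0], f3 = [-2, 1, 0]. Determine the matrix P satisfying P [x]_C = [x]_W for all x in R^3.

Column j of P is [bj]_W, since P maps C-coordinates to W-coordinates.
Expressing b1 in W: b1 = -f1 + 2f2 + f3, so column 1 of P is [-1, 2, 1].
Doing the same for each bj gives P = [[-1, 0, 0], [2, -1, 2], [1, 0, -2]].

[[-1, 0, 0], [2, -1, 2], [1, 0, -2]]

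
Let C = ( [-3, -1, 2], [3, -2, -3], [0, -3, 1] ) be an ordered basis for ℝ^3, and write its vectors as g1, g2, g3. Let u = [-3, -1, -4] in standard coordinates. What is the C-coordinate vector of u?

Write u = c_1 g1 + ... + c_3 g3 and solve for the c_i.
Gaussian elimination on [M | u] yields c = (4, 3, -3).
Check: 4g1 + 3g2 - 3g3 = [-3, -1, -4].

[4, 3, -3]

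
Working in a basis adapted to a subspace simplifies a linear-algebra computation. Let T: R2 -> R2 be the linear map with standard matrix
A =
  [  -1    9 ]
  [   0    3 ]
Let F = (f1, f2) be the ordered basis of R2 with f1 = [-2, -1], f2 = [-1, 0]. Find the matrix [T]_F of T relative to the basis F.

The j-th column of [T]_F is [T(fj)]_F.
T(f1) = A f1 = [-7, -3] = 3f1 + f2, so column 1 is [3, 1].
Repeating for f2 and assembling the columns gives [[3, 0], [1, -1]].

[[3, 0], [1, -1]]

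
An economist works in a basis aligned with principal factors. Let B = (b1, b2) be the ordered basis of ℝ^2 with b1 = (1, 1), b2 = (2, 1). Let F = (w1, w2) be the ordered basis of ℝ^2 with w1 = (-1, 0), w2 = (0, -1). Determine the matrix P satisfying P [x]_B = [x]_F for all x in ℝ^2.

[[-1, -2], [-1, -1]]

Take x = bj: its B-coordinates are the j-th standard unit vector, so P e_j — column j of P — equals [bj]_F.
b1 = -w1 - w2, giving column 1 = (-1, -1); repeating for each j gives P = [[-1, -2], [-1, -1]].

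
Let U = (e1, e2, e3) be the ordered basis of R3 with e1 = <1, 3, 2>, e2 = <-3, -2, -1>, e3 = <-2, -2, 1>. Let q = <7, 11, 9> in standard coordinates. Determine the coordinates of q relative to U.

We seek scalars with c_1 e1 + ... + c_3 e3 = q; equivalently solve M c = q where the columns of M are e1, ..., e3.
Solving this 3x3 system gives c = (3, -2, 1).
Check: 3e1 - 2e2 + e3 = <7, 11, 9>.

<3, -2, 1>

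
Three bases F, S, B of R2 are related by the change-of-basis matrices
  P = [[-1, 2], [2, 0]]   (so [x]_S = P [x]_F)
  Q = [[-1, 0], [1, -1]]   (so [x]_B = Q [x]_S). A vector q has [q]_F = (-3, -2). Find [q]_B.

(1, 5)

Composing the changes, [q]_B = Q P [q]_F.
Q P = [[1, -2], [-3, 2]]; applying this to (-3, -2) gives (1, 5).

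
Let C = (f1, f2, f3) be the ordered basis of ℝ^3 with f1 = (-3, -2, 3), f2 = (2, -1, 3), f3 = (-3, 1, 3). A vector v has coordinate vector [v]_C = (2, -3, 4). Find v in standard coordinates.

The coordinates say v = 2f1 - 3f2 + 4f3; adding the scaled basis vectors gives (-24, 3, 9).

(-24, 3, 9)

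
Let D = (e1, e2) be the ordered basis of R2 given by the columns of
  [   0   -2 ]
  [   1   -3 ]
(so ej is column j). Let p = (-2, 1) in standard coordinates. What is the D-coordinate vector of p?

(4, 1)

[p]_D is the unique c with M c = p, where M has columns e1, e2.
System: 0c_1 - 2c_2 = -2, c_1 - 3c_2 = 1; solving gives c_1 = 4, c_2 = 1.
Check: 4e1 + e2 = (-2, 1).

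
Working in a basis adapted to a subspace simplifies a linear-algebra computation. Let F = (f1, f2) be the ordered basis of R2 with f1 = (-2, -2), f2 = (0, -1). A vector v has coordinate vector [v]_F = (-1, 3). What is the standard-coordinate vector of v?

v = M [v]_F, where M has columns f1, f2.
Carrying out the matrix-vector product, v = (2, -1).

(2, -1)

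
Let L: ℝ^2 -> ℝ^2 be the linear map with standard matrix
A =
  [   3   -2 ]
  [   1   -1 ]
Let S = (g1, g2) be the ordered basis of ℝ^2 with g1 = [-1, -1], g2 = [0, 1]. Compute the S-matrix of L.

The j-th column of [L]_S is [L(gj)]_S.
L(g1) = A g1 = [-1, 0] = g1 + g2, so column 1 is [1, 1].
Repeating for g2 and assembling the columns gives [[1, 2], [1, 1]].

[[1, 2], [1, 1]]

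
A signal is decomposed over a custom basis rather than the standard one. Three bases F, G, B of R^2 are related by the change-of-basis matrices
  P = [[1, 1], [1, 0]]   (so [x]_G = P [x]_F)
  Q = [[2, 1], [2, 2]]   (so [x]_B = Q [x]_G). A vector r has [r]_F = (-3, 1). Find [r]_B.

Apply P to get G-coordinates (-2, -3), then Q to get B-coordinates.
The result is [r]_B = (-7, -10).

(-7, -10)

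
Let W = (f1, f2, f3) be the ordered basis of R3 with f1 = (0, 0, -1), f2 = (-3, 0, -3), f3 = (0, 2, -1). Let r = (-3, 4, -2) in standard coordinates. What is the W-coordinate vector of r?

We seek scalars with c_1 f1 + ... + c_3 f3 = r; equivalently solve M c = r where the columns of M are f1, ..., f3.
Solving this 3x3 system gives c = (-3, 1, 2).
Check: -3f1 + f2 + 2f3 = (-3, 4, -2).

(-3, 1, 2)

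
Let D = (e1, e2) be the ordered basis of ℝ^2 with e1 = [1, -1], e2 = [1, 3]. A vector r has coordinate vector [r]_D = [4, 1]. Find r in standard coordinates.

[5, -1]

By definition r = 4e1 + e2.
Summing componentwise gives [5, -1].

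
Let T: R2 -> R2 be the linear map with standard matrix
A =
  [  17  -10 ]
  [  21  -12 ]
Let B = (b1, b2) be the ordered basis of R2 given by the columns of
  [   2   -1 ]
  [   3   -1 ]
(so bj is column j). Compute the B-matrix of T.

With P the matrix whose columns are b1, b2, [T]_B = P^(-1) A P.
Column by column: T(b1) = A b1 = <4, 6>; its B-coordinates <2, 0> give column 1.
Continuing for each basis vector yields [T]_B = [[2, -2], [0, 3]].

[[2, -2], [0, 3]]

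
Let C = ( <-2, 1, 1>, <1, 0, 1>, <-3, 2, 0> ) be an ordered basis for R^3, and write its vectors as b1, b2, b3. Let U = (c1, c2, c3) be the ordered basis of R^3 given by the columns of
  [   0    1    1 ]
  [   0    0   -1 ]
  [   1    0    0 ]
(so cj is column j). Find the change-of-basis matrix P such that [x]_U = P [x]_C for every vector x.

[[1, 1, 0], [-1, 1, -1], [-1, 0, -2]]

Let M have columns bj and N have columns cj. Then for every x, N [x]_U = x = M [x]_C, so P = N^(-1) M.
Since det N = -1, N^(-1) has integer entries; multiplying gives P = [[1, 1, 0], [-1, 1, -1], [-1, 0, -2]].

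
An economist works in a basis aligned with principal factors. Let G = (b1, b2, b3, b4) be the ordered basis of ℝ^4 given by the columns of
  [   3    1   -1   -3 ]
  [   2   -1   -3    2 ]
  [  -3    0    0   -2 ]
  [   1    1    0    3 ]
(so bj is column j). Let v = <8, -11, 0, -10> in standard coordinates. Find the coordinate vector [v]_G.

[v]_G is the unique c with M c = v, where M has columns b1, ..., b4.
Row-reducing the augmented matrix [M | v] gives c = (2, -3, 4, -3).
Check: 2b1 - 3b2 + 4b3 - 3b4 = <8, -11, 0, -10>.

<2, -3, 4, -3>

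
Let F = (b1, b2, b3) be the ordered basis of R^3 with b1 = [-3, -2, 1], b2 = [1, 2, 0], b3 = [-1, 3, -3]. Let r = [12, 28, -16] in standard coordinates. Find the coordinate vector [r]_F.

[-4, 4, 4]

Write r = c_1 b1 + ... + c_3 b3 and solve for the c_i.
Row-reducing the augmented matrix [M | r] gives c = (-4, 4, 4).
Check: -4b1 + 4b2 + 4b3 = [12, 28, -16].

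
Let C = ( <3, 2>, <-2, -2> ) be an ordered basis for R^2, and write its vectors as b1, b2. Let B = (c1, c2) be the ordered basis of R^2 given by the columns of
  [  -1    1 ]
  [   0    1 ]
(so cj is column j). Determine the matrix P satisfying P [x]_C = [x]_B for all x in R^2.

[[-1, 0], [2, -2]]

Let M have columns bj and N have columns cj. Then for every x, N [x]_B = x = M [x]_C, so P = N^(-1) M.
Since det N = -1, N^(-1) has integer entries; multiplying gives P = [[-1, 0], [2, -2]].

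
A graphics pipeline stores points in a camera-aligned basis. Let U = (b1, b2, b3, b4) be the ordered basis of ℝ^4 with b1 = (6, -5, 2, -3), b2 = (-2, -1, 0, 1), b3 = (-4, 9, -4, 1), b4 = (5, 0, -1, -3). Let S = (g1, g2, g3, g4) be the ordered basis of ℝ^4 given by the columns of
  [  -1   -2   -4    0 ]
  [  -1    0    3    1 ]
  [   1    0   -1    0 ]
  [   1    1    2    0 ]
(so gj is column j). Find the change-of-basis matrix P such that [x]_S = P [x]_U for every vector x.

[[0, 0, -2, -1], [1, 1, -1, -2], [-2, 0, 2, 0], [1, -1, 1, -1]]

Take x = bj: its U-coordinates are the j-th standard unit vector, so P e_j — column j of P — equals [bj]_S.
b1 = 0·g1 + g2 - 2g3 + g4, giving column 1 = (0, 1, -2, 1); repeating for each j gives P = [[0, 0, -2, -1], [1, 1, -1, -2], [-2, 0, 2, 0], [1, -1, 1, -1]].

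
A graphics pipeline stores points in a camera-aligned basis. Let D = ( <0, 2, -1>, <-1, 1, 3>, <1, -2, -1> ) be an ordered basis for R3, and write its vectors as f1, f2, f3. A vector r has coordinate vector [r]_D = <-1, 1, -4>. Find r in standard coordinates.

r = M [r]_D, where M has columns f1, ..., f3.
Carrying out the matrix-vector product, r = <-5, 7, 8>.

<-5, 7, 8>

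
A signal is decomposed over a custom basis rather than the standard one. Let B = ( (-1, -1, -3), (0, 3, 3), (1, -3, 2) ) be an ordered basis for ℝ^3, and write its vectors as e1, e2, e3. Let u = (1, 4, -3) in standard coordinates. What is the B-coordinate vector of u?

We seek scalars with c_1 e1 + ... + c_3 e3 = u; equivalently solve M c = u where the columns of M are e1, ..., e3.
Gaussian elimination on [M | u] yields c = (-4, -3, -3).
Check: -4e1 - 3e2 - 3e3 = (1, 4, -3).

(-4, -3, -3)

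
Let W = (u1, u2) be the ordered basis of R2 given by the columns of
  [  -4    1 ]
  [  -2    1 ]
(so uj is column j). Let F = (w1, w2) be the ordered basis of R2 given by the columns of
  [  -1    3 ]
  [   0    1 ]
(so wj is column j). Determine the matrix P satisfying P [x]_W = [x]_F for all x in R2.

[[-2, 2], [-2, 1]]

Column j of P is [uj]_F, since P maps W-coordinates to F-coordinates.
Expressing u1 in F: u1 = -2w1 - 2w2, so column 1 of P is (-2, -2).
Doing the same for each uj gives P = [[-2, 2], [-2, 1]].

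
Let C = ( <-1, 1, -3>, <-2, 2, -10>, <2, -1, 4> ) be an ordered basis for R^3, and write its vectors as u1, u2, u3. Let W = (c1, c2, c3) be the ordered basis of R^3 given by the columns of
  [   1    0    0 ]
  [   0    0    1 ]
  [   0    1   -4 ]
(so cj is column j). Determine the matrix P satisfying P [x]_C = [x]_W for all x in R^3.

Take x = uj: its C-coordinates are the j-th standard unit vector, so P e_j — column j of P — equals [uj]_W.
u1 = -c1 + c2 + c3, giving column 1 = <-1, 1, 1>; repeating for each j gives P = [[-1, -2, 2], [1, -2, 0], [1, 2, -1]].

[[-1, -2, 2], [1, -2, 0], [1, 2, -1]]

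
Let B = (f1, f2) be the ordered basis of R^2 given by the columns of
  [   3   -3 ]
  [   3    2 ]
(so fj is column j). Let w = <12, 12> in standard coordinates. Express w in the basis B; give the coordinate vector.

<4, 0>

[w]_B is the unique c with M c = w, where M has columns f1, f2.
System: 3c_1 - 3c_2 = 12, 3c_1 + 2c_2 = 12; solving gives c_1 = 4, c_2 = 0.
Check: 4f1 + 0·f2 = <12, 12>.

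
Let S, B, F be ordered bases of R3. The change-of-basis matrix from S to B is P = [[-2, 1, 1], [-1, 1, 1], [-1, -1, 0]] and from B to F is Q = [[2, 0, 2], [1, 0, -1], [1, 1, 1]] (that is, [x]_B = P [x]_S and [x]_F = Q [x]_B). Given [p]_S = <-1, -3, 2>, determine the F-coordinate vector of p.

Apply P to get B-coordinates <1, 0, 4>, then Q to get F-coordinates.
The result is [p]_F = <10, -3, 5>.

<10, -3, 5>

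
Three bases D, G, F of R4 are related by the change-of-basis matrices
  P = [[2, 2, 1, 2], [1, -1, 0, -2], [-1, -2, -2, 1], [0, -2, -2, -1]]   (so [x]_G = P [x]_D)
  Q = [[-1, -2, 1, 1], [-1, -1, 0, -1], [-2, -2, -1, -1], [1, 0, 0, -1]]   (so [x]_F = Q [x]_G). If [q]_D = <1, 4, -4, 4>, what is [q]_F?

First [q]_G = P [q]_D = <14, -11, 3, -4>.
Then [q]_F = Q [q]_G = <7, 1, -5, 18>.

<7, 1, -5, 18>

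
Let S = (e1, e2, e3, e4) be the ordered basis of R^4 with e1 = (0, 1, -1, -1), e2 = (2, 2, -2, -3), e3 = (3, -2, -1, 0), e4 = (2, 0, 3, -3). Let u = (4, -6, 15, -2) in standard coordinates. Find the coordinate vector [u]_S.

Write u = c_1 e1 + ... + c_4 e4 and solve for the c_i.
Row-reducing the augmented matrix [M | u] gives c = (-4, -1, 0, 3).
Check: -4e1 - e2 + 0·e3 + 3e4 = (4, -6, 15, -2).

(-4, -1, 0, 3)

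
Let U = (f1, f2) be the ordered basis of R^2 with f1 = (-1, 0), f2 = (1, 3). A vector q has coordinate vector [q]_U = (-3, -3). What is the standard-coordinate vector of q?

q = M [q]_U, where M has columns f1, f2.
Carrying out the matrix-vector product, q = (0, -9).

(0, -9)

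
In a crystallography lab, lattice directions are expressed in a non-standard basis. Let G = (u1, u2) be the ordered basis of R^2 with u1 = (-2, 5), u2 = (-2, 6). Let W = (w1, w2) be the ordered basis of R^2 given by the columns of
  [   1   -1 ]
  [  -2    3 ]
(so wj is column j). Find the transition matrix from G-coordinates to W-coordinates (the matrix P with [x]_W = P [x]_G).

[[-1, 0], [1, 2]]

Let M have columns uj and N have columns wj. Then for every x, N [x]_W = x = M [x]_G, so P = N^(-1) M.
Since det N = 1, N^(-1) has integer entries; multiplying gives P = [[-1, 0], [1, 2]].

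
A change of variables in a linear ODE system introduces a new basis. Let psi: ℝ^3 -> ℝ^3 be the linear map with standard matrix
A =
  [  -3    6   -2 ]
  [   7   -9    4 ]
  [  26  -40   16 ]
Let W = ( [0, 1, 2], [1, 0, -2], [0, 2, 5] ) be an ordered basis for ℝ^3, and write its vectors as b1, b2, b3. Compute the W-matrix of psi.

The j-th column of [psi]_W is [psi(bj)]_W.
psi(b1) = A b1 = [2, -1, -8] = 3b1 + 2b2 - 2b3, so column 1 is [3, 2, -2].
Repeating for b2, b3 and assembling the columns gives [[3, 3, 2], [2, 1, 2], [-2, -2, 0]].

[[3, 3, 2], [2, 1, 2], [-2, -2, 0]]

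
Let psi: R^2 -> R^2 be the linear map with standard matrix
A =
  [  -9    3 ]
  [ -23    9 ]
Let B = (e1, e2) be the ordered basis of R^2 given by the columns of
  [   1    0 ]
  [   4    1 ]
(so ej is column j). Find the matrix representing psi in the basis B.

The j-th column of [psi]_B is [psi(ej)]_B.
psi(e1) = A e1 = [3, 13] = 3e1 + e2, so column 1 is [3, 1].
Repeating for e2 and assembling the columns gives [[3, 3], [1, -3]].

[[3, 3], [1, -3]]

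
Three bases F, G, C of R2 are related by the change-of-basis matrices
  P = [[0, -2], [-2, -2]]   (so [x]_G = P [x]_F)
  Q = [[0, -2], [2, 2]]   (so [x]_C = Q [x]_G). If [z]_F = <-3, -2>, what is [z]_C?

<-20, 28>

First [z]_G = P [z]_F = <4, 10>.
Then [z]_C = Q [z]_G = <-20, 28>.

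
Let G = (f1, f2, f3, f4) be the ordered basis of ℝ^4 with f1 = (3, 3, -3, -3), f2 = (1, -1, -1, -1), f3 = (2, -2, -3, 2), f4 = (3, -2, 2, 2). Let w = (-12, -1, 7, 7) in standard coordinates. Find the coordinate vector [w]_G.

(-2, -3, 0, -1)

Write w = c_1 f1 + ... + c_4 f4 and solve for the c_i.
Gaussian elimination on [M | w] yields c = (-2, -3, 0, -1).
Check: -2f1 - 3f2 + 0·f3 - f4 = (-12, -1, 7, 7).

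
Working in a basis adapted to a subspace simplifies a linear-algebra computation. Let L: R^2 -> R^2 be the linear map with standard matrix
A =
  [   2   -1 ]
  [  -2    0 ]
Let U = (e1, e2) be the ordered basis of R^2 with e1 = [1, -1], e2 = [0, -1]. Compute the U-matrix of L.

[[3, 1], [-1, -1]]

Let P have columns e1, e2. Then [L]_U = P^(-1) A P.
Here det P = -1, so P^(-1) is integer; computing A P first and then P^(-1)(A P) gives [[3, 1], [-1, -1]].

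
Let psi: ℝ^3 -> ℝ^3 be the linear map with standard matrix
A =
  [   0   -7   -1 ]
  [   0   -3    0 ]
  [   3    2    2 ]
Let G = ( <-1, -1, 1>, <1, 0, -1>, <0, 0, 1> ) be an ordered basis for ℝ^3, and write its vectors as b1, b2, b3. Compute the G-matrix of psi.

Let P have columns b1, ..., b3. Then [psi]_G = P^(-1) A P.
Here det P = 1, so P^(-1) is integer; computing A P first and then P^(-1)(A P) gives [[-3, 0, 0], [3, 1, -1], [3, 2, 1]].

[[-3, 0, 0], [3, 1, -1], [3, 2, 1]]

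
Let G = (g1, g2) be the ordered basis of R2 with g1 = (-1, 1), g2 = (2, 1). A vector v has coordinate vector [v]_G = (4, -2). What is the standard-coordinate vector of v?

v = M [v]_G, where M has columns g1, g2.
Carrying out the matrix-vector product, v = (-8, 2).

(-8, 2)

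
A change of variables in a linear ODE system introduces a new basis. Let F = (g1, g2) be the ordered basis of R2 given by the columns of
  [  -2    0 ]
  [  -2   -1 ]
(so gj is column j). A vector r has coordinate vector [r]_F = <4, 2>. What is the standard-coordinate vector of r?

The coordinates say r = 4g1 + 2g2; adding the scaled basis vectors gives <-8, -10>.

<-8, -10>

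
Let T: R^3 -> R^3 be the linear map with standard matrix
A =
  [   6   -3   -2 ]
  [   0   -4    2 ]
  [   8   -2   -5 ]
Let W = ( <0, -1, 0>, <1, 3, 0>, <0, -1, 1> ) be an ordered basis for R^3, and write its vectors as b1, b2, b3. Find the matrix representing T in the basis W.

[[3, 1, 0], [3, -3, 1], [2, 2, -3]]

The j-th column of [T]_W is [T(bj)]_W.
T(b1) = A b1 = <3, 4, 2> = 3b1 + 3b2 + 2b3, so column 1 is <3, 3, 2>.
Repeating for b2, b3 and assembling the columns gives [[3, 1, 0], [3, -3, 1], [2, 2, -3]].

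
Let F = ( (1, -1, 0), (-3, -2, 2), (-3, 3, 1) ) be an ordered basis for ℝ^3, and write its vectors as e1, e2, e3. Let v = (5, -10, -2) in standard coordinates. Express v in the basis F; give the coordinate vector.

(-4, 1, -4)

Write v = c_1 e1 + ... + c_3 e3 and solve for the c_i.
Row-reducing the augmented matrix [M | v] gives c = (-4, 1, -4).
Check: -4e1 + e2 - 4e3 = (5, -10, -2).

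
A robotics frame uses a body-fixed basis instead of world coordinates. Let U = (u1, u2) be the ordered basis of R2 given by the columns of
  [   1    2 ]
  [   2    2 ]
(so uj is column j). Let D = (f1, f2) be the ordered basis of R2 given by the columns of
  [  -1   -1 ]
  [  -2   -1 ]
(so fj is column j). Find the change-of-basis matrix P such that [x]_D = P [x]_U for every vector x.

[[-1, 0], [0, -2]]

Column j of P is [uj]_D, since P maps U-coordinates to D-coordinates.
Expressing u1 in D: u1 = -f1 + 0·f2, so column 1 of P is [-1, 0].
Doing the same for each uj gives P = [[-1, 0], [0, -2]].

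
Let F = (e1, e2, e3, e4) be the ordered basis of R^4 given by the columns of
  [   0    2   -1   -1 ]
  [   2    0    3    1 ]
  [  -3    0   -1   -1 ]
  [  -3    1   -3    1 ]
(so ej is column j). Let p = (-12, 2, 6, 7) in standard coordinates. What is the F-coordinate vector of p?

(-4, -3, 2, 4)

Write p = c_1 e1 + ... + c_4 e4 and solve for the c_i.
Solving this 4x4 system gives c = (-4, -3, 2, 4).
Check: -4e1 - 3e2 + 2e3 + 4e4 = (-12, 2, 6, 7).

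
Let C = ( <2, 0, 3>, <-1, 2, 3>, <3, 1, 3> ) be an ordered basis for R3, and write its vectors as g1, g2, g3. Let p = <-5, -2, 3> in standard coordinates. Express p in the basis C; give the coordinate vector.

<4, 1, -4>

[p]_C is the unique c with M c = p, where M has columns g1, ..., g3.
Solving this 3x3 system gives c = (4, 1, -4).
Check: 4g1 + g2 - 4g3 = <-5, -2, 3>.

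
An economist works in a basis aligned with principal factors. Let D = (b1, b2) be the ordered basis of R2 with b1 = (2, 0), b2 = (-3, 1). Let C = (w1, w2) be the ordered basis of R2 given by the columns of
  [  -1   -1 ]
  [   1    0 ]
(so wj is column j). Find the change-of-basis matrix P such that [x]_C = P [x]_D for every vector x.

Column j of P is [bj]_C, since P maps D-coordinates to C-coordinates.
Expressing b1 in C: b1 = 0·w1 - 2w2, so column 1 of P is (0, -2).
Doing the same for each bj gives P = [[0, 1], [-2, 2]].

[[0, 1], [-2, 2]]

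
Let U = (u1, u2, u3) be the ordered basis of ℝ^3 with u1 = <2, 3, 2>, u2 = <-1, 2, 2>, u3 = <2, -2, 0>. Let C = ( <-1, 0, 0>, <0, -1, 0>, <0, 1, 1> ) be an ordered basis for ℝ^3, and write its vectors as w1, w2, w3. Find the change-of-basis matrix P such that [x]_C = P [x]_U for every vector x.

[[-2, 1, -2], [-1, 0, 2], [2, 2, 0]]

Take x = uj: its U-coordinates are the j-th standard unit vector, so P e_j — column j of P — equals [uj]_C.
u1 = -2w1 - w2 + 2w3, giving column 1 = <-2, -1, 2>; repeating for each j gives P = [[-2, 1, -2], [-1, 0, 2], [2, 2, 0]].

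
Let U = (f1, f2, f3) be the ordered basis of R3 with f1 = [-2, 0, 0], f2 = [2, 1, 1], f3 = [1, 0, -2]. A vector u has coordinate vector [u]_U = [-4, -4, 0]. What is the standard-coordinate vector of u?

[0, -4, -4]

The coordinates say u = -4f1 - 4f2 + 0·f3; adding the scaled basis vectors gives [0, -4, -4].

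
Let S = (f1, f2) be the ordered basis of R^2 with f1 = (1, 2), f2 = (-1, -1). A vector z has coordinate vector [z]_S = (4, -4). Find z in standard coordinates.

(8, 12)

z = M [z]_S, where M has columns f1, f2.
Carrying out the matrix-vector product, z = (8, 12).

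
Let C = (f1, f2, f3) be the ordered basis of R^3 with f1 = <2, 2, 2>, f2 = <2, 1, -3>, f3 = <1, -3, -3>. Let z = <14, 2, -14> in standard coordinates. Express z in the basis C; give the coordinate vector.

<2, 4, 2>

Write z = c_1 f1 + ... + c_3 f3 and solve for the c_i.
Gaussian elimination on [M | z] yields c = (2, 4, 2).
Check: 2f1 + 4f2 + 2f3 = <14, 2, -14>.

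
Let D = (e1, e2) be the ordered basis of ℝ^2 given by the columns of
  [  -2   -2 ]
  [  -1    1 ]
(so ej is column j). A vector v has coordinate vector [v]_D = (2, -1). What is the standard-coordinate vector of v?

(-2, -3)

By definition v = 2e1 - e2.
Summing componentwise gives (-2, -3).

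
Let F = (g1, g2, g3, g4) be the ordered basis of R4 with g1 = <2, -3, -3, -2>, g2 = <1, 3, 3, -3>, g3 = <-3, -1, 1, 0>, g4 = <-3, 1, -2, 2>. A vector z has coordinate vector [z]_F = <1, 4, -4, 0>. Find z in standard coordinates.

<18, 13, 5, -14>

By definition z = g1 + 4g2 - 4g3 + 0·g4.
Summing componentwise gives <18, 13, 5, -14>.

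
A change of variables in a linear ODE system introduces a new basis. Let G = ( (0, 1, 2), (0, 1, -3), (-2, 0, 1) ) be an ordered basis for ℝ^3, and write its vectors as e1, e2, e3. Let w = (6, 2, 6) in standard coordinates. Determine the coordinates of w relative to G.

(3, -1, -3)

[w]_G is the unique c with M c = w, where M has columns e1, ..., e3.
Solving this 3x3 system gives c = (3, -1, -3).
Check: 3e1 - e2 - 3e3 = (6, 2, 6).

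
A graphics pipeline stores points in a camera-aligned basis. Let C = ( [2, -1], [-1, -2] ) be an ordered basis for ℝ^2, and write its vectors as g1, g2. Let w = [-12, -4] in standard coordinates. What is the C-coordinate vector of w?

We seek scalars with c_1 g1 + c_2 g2 = w; equivalently solve M c = w where the columns of M are g1, g2.
System: 2c_1 - c_2 = -12, -c_1 - 2c_2 = -4; solving gives c_1 = -4, c_2 = 4.
Check: -4g1 + 4g2 = [-12, -4].

[-4, 4]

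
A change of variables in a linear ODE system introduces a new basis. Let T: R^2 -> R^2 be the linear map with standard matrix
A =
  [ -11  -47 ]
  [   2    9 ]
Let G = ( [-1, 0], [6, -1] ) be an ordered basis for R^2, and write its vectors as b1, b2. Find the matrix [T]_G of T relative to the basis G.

[[1, 1], [2, -3]]

Let P have columns b1, b2. Then [T]_G = P^(-1) A P.
Here det P = 1, so P^(-1) is integer; computing A P first and then P^(-1)(A P) gives [[1, 1], [2, -3]].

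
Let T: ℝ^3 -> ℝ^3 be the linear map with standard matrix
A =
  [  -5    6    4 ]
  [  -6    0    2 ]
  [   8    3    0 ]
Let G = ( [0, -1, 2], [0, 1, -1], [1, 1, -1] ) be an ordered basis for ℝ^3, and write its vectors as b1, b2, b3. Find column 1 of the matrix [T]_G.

Compute T(b1) = A b1 = [2, 4, -3] in standard coordinates.
Then write this in G-coordinates: solve for y in y_1 b1 + ... + y_3 b3 = [2, 4, -3].
This gives y = [1, 3, 2], which is column 1 of [T]_G.

[1, 3, 2]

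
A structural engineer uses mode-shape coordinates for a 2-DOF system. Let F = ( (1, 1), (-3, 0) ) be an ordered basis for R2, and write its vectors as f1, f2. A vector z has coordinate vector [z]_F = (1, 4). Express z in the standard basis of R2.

z = M [z]_F, where M has columns f1, f2.
Carrying out the matrix-vector product, z = (-11, 1).

(-11, 1)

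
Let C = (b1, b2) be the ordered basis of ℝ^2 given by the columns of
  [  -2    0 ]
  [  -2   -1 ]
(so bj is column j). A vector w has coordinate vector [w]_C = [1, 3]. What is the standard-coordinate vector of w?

By definition w = b1 + 3b2.
Summing componentwise gives [-2, -5].

[-2, -5]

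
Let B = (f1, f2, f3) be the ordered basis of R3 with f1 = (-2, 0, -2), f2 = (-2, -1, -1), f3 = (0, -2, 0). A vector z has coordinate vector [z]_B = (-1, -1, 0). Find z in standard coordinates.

The coordinates say z = -f1 - f2 + 0·f3; adding the scaled basis vectors gives (4, 1, 3).

(4, 1, 3)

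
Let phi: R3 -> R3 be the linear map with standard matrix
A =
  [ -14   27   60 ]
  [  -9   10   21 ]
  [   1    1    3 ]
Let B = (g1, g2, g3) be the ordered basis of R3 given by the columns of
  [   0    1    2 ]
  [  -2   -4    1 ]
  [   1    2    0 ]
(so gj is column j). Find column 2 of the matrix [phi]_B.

Compute phi(g2) = A g2 = [-2, -7, 3] in standard coordinates.
Then write this in B-coordinates: solve for y in y_1 g1 + ... + y_3 g3 = [-2, -7, 3].
This gives y = [3, 0, -1], which is column 2 of [phi]_B.

[3, 0, -1]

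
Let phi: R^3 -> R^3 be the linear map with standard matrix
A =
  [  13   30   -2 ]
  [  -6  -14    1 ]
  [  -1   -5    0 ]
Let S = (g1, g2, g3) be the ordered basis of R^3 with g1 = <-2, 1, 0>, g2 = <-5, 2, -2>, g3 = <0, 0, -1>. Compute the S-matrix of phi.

[[-2, -2, -1], [0, 1, 0], [3, 3, 0]]

The j-th column of [phi]_S is [phi(gj)]_S.
phi(g1) = A g1 = <4, -2, -3> = -2g1 + 0·g2 + 3g3, so column 1 is <-2, 0, 3>.
Repeating for g2, g3 and assembling the columns gives [[-2, -2, -1], [0, 1, 0], [3, 3, 0]].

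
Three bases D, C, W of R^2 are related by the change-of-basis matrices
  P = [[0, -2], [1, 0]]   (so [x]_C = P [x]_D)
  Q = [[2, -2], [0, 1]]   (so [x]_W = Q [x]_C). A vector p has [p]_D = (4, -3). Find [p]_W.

(4, 4)

Composing the changes, [p]_W = Q P [p]_D.
Q P = [[-2, -4], [1, 0]]; applying this to (4, -3) gives (4, 4).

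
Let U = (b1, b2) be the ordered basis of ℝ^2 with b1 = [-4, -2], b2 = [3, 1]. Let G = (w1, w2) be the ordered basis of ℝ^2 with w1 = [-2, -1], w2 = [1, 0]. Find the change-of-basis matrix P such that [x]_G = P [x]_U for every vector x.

[[2, -1], [0, 1]]

Column j of P is [bj]_G, since P maps U-coordinates to G-coordinates.
Expressing b1 in G: b1 = 2w1 + 0·w2, so column 1 of P is [2, 0].
Doing the same for each bj gives P = [[2, -1], [0, 1]].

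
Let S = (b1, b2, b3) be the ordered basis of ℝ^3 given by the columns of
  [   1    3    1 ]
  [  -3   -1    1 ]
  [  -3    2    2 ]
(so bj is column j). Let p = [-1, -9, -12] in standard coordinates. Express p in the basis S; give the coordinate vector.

[2, 0, -3]

Write p = c_1 b1 + ... + c_3 b3 and solve for the c_i.
Solving this 3x3 system gives c = (2, 0, -3).
Check: 2b1 + 0·b2 - 3b3 = [-1, -9, -12].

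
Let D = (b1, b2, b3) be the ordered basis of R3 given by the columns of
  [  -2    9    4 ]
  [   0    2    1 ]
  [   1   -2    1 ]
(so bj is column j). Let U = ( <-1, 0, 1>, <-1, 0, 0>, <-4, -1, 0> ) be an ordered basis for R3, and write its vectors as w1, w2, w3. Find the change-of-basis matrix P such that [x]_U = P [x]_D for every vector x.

Take x = bj: its D-coordinates are the j-th standard unit vector, so P e_j — column j of P — equals [bj]_U.
b1 = w1 + w2 + 0·w3, giving column 1 = <1, 1, 0>; repeating for each j gives P = [[1, -2, 1], [1, 1, -1], [0, -2, -1]].

[[1, -2, 1], [1, 1, -1], [0, -2, -1]]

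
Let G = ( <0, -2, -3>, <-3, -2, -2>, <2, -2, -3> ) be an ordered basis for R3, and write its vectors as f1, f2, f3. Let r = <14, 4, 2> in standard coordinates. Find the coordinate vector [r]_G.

[r]_G is the unique c with M c = r, where M has columns f1, ..., f3.
Row-reducing the augmented matrix [M | r] gives c = (1, -4, 1).
Check: f1 - 4f2 + f3 = <14, 4, 2>.

<1, -4, 1>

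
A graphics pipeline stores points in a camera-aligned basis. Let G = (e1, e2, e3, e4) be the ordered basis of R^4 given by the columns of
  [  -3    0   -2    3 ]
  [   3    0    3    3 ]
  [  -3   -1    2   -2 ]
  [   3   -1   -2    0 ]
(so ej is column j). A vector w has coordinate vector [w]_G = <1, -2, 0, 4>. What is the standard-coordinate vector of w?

By definition w = e1 - 2e2 + 0·e3 + 4e4.
Summing componentwise gives <9, 15, -9, 5>.

<9, 15, -9, 5>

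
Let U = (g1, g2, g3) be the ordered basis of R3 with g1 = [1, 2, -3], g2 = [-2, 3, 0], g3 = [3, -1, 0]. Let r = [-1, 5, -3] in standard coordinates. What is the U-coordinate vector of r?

Write r = c_1 g1 + ... + c_3 g3 and solve for the c_i.
Solving this 3x3 system gives c = (1, 1, 0).
Check: g1 + g2 + 0·g3 = [-1, 5, -3].

[1, 1, 0]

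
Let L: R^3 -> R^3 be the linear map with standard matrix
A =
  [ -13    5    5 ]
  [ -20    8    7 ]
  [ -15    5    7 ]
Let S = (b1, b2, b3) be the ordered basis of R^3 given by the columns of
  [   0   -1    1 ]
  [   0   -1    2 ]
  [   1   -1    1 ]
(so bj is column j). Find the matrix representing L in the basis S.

With P the matrix whose columns are b1, ..., b3, [L]_S = P^(-1) A P.
Column by column: L(b1) = A b1 = <5, 7, 7>; its S-coordinates <2, -3, 2> give column 1.
Continuing for each basis vector yields [L]_S = [[2, 0, 0], [-3, -1, -1], [2, 2, 1]].

[[2, 0, 0], [-3, -1, -1], [2, 2, 1]]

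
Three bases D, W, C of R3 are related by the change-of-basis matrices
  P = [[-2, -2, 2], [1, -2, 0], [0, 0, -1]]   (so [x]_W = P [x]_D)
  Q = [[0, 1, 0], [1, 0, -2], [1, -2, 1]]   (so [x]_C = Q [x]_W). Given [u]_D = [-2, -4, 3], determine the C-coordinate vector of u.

[6, 24, 3]

Composing the changes, [u]_C = Q P [u]_D.
Q P = [[1, -2, 0], [-2, -2, 4], [-4, 2, 1]]; applying this to [-2, -4, 3] gives [6, 24, 3].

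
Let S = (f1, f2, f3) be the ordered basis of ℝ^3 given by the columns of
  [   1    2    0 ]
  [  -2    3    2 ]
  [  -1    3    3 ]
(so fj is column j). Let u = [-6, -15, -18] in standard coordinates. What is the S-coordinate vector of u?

Write u = c_1 f1 + ... + c_3 f3 and solve for the c_i.
Gaussian elimination on [M | u] yields c = (0, -3, -3).
Check: 0·f1 - 3f2 - 3f3 = [-6, -15, -18].

[0, -3, -3]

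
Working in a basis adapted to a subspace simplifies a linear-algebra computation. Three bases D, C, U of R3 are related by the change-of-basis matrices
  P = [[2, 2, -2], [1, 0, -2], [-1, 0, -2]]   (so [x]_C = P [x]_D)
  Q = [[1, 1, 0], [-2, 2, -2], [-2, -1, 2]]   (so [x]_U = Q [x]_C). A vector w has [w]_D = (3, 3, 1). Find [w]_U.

First [w]_C = P [w]_D = (10, 1, -5).
Then [w]_U = Q [w]_C = (11, -8, -31).

(11, -8, -31)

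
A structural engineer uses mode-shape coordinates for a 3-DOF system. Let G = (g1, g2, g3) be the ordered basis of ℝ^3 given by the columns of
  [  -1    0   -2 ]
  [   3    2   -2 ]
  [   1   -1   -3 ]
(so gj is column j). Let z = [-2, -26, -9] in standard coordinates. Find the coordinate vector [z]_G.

Write z = c_1 g1 + ... + c_3 g3 and solve for the c_i.
Gaussian elimination on [M | z] yields c = (-4, -4, 3).
Check: -4g1 - 4g2 + 3g3 = [-2, -26, -9].

[-4, -4, 3]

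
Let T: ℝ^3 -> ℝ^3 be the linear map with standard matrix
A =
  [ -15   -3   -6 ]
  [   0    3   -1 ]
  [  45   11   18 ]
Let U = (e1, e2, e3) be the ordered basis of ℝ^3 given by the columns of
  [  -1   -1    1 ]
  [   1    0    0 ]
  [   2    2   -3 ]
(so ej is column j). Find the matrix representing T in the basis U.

[[1, -2, 3], [-3, 2, -3], [-2, 3, 3]]

Let P have columns e1, ..., e3. Then [T]_U = P^(-1) A P.
Here det P = -1, so P^(-1) is integer; computing A P first and then P^(-1)(A P) gives [[1, -2, 3], [-3, 2, -3], [-2, 3, 3]].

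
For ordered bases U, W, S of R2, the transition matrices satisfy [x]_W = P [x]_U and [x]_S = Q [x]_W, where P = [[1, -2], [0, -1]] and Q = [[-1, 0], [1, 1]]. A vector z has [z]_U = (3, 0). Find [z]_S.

First [z]_W = P [z]_U = (3, 0).
Then [z]_S = Q [z]_W = (-3, 3).

(-3, 3)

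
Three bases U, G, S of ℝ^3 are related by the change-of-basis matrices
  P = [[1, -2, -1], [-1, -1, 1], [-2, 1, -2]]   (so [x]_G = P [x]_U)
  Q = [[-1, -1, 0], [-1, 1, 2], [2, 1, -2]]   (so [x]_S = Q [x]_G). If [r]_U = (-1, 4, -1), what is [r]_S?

First [r]_G = P [r]_U = (-8, -4, 8).
Then [r]_S = Q [r]_G = (12, 20, -36).

(12, 20, -36)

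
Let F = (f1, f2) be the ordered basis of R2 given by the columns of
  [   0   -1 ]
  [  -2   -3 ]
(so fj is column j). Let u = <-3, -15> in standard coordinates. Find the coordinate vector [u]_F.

Write u = c_1 f1 + c_2 f2 and solve for the c_i.
System: 0c_1 - c_2 = -3, -2c_1 - 3c_2 = -15; solving gives c_1 = 3, c_2 = 3.
Check: 3f1 + 3f2 = <-3, -15>.

<3, 3>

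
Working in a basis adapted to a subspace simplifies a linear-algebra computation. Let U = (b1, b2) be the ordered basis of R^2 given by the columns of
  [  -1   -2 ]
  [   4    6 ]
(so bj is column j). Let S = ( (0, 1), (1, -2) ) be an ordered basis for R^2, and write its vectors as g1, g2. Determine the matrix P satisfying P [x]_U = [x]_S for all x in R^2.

[[2, 2], [-1, -2]]

Column j of P is [bj]_S, since P maps U-coordinates to S-coordinates.
Expressing b1 in S: b1 = 2g1 - g2, so column 1 of P is (2, -1).
Doing the same for each bj gives P = [[2, 2], [-1, -2]].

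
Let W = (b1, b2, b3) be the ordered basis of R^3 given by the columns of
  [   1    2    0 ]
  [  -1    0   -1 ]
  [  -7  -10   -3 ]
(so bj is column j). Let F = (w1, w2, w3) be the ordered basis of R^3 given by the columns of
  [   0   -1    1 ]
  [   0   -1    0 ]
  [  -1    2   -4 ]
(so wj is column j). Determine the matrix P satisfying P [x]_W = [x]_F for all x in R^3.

Take x = bj: its W-coordinates are the j-th standard unit vector, so P e_j — column j of P — equals [bj]_F.
b1 = w1 + w2 + 2w3, giving column 1 = (1, 1, 2); repeating for each j gives P = [[1, 2, 1], [1, 0, 1], [2, 2, 1]].

[[1, 2, 1], [1, 0, 1], [2, 2, 1]]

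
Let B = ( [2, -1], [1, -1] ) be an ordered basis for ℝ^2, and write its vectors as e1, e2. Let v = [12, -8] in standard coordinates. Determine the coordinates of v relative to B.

[4, 4]

[v]_B is the unique c with M c = v, where M has columns e1, e2.
System: 2c_1 + c_2 = 12, -c_1 - c_2 = -8; solving gives c_1 = 4, c_2 = 4.
Check: 4e1 + 4e2 = [12, -8].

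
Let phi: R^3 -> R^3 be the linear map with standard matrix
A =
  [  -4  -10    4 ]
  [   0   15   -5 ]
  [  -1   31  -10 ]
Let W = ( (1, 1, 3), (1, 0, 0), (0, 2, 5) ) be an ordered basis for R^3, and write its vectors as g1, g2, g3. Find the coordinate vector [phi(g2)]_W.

Compute phi(g2) = A g2 = (-4, 0, -1) in standard coordinates.
Then write this in W-coordinates: solve for y in y_1 g1 + ... + y_3 g3 = (-4, 0, -1).
This gives y = (-2, -2, 1), which is column 2 of [phi]_W.

(-2, -2, 1)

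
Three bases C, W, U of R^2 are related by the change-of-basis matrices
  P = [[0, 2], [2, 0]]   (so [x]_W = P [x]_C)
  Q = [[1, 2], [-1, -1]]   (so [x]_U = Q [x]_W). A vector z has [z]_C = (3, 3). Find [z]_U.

(18, -12)

Apply P to get W-coordinates (6, 6), then Q to get U-coordinates.
The result is [z]_U = (18, -12).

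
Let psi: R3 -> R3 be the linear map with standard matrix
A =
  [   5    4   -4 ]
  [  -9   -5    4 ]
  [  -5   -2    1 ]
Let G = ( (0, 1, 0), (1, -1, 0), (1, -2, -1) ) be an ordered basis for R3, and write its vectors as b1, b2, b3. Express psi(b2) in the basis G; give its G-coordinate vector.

Compute psi(b2) = A b2 = (1, -4, -3) in standard coordinates.
Then write this in G-coordinates: solve for y in y_1 b1 + ... + y_3 b3 = (1, -4, -3).
This gives y = (0, -2, 3), which is column 2 of [psi]_G.

(0, -2, 3)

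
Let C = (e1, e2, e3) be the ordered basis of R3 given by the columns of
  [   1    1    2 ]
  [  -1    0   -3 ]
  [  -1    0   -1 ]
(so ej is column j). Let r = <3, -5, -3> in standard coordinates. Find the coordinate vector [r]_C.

<2, -1, 1>

We seek scalars with c_1 e1 + ... + c_3 e3 = r; equivalently solve M c = r where the columns of M are e1, ..., e3.
Gaussian elimination on [M | r] yields c = (2, -1, 1).
Check: 2e1 - e2 + e3 = <3, -5, -3>.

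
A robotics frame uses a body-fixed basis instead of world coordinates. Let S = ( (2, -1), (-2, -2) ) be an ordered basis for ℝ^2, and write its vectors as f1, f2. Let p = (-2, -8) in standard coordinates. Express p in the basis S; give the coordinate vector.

[p]_S is the unique c with M c = p, where M has columns f1, f2.
System: 2c_1 - 2c_2 = -2, -c_1 - 2c_2 = -8; solving gives c_1 = 2, c_2 = 3.
Check: 2f1 + 3f2 = (-2, -8).

(2, 3)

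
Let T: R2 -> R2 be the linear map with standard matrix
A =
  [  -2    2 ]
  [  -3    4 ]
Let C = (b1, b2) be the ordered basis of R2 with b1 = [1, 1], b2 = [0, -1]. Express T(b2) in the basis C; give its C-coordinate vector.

[-2, 2]

Column 2 of [T]_C is the C-coordinate vector of T(b2).
In standard coordinates T(b2) = A b2 = [-2, -4].
Converting to C: [-2, -4] = -2b1 + 2b2, so the coordinate vector is [-2, 2].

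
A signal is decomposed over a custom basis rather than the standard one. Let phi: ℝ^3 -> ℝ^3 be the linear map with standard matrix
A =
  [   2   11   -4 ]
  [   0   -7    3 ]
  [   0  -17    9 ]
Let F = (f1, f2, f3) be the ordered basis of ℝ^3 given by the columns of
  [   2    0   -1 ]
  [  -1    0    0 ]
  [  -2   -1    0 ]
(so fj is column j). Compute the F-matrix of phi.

With P the matrix whose columns are f1, ..., f3, [phi]_F = P^(-1) A P.
Column by column: phi(f1) = A f1 = (1, 1, -1); its F-coordinates (-1, 3, -3) give column 1.
Continuing for each basis vector yields [phi]_F = [[-1, 3, 0], [3, 3, 0], [-3, 2, 2]].

[[-1, 3, 0], [3, 3, 0], [-3, 2, 2]]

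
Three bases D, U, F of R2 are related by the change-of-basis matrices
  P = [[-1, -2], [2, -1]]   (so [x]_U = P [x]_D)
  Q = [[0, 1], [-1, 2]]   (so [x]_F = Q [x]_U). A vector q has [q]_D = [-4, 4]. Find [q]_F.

[-12, -20]

Composing the changes, [q]_F = Q P [q]_D.
Q P = [[2, -1], [5, 0]]; applying this to [-4, 4] gives [-12, -20].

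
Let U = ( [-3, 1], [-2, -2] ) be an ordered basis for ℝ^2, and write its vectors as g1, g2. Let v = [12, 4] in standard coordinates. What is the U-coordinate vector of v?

[v]_U is the unique c with M c = v, where M has columns g1, g2.
System: -3c_1 - 2c_2 = 12, c_1 - 2c_2 = 4; solving gives c_1 = -2, c_2 = -3.
Check: -2g1 - 3g2 = [12, 4].

[-2, -3]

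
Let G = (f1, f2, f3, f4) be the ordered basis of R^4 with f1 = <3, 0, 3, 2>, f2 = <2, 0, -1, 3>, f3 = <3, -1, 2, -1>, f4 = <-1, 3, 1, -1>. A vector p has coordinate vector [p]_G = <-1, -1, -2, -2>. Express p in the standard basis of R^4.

<-9, -4, -8, -1>

p = M [p]_G, where M has columns f1, ..., f4.
Carrying out the matrix-vector product, p = <-9, -4, -8, -1>.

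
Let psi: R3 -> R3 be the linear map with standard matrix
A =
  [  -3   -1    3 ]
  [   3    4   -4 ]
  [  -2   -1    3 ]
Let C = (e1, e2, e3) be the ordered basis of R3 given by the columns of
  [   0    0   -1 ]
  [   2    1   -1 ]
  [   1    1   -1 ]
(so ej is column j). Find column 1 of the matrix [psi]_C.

Column 1 of [psi]_C is the C-coordinate vector of psi(e1).
In standard coordinates psi(e1) = A e1 = (1, 4, 1).
Converting to C: (1, 4, 1) = 3e1 - 3e2 - e3, so the coordinate vector is (3, -3, -1).

(3, -3, -1)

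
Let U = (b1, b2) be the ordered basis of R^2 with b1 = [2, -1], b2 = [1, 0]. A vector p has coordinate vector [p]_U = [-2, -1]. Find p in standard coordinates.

[-5, 2]

p = M [p]_U, where M has columns b1, b2.
Carrying out the matrix-vector product, p = [-5, 2].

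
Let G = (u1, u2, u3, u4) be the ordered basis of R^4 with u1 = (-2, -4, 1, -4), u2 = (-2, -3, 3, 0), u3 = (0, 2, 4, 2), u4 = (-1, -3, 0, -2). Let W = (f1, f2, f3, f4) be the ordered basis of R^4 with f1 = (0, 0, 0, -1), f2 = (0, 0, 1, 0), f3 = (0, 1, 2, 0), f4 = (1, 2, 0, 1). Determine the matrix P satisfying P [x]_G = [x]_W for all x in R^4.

[[2, -2, -2, 1], [1, 1, 0, 2], [0, 1, 2, -1], [-2, -2, 0, -1]]

Take x = uj: its G-coordinates are the j-th standard unit vector, so P e_j — column j of P — equals [uj]_W.
u1 = 2f1 + f2 + 0·f3 - 2f4, giving column 1 = (2, 1, 0, -2); repeating for each j gives P = [[2, -2, -2, 1], [1, 1, 0, 2], [0, 1, 2, -1], [-2, -2, 0, -1]].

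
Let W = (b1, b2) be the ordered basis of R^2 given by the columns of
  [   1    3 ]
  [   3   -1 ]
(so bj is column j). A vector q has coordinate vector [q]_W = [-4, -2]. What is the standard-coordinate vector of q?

[-10, -10]

q = M [q]_W, where M has columns b1, b2.
Carrying out the matrix-vector product, q = [-10, -10].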